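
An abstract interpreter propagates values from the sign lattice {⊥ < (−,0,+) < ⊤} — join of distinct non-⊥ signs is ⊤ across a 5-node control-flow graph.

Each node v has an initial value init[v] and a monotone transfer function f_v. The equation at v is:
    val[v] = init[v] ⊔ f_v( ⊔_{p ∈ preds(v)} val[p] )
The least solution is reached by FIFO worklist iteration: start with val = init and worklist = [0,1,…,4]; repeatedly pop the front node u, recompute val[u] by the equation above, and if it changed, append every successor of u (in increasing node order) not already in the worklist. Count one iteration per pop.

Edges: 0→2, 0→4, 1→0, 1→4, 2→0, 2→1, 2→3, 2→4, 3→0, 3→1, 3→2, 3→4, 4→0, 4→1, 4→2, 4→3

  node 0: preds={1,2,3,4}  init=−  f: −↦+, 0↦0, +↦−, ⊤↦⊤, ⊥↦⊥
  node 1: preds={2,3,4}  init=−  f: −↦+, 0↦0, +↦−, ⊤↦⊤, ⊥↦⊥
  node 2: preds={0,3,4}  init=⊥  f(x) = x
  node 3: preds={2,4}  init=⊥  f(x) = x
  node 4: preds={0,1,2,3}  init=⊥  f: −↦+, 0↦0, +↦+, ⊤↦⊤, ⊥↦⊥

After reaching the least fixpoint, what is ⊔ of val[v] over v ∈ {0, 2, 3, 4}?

⊤

Iteration log — 11 steps:
  step 1. node 0  ⊔preds=−  new=⊤  old=−  +wl: 
  step 2. node 1  ⊔preds=⊥  new=−  stable
  step 3. node 2  ⊔preds=⊤  new=⊤  old=⊥  +wl: 0,1
  step 4. node 3  ⊔preds=⊤  new=⊤  old=⊥  +wl: 2
  step 5. node 4  ⊔preds=⊤  new=⊤  old=⊥  +wl: 3
  step 6. node 0  ⊔preds=⊤  new=⊤  stable
  step 7. node 1  ⊔preds=⊤  new=⊤  old=−  +wl: 0,4
  step 8. node 2  ⊔preds=⊤  new=⊤  stable
  step 9. node 3  ⊔preds=⊤  new=⊤  stable
  step 10. node 0  ⊔preds=⊤  new=⊤  stable
  step 11. node 4  ⊔preds=⊤  new=⊤  stable

Least fixpoint reached:
  node 0: ⊤
  node 1: ⊤
  node 2: ⊤
  node 3: ⊤
  node 4: ⊤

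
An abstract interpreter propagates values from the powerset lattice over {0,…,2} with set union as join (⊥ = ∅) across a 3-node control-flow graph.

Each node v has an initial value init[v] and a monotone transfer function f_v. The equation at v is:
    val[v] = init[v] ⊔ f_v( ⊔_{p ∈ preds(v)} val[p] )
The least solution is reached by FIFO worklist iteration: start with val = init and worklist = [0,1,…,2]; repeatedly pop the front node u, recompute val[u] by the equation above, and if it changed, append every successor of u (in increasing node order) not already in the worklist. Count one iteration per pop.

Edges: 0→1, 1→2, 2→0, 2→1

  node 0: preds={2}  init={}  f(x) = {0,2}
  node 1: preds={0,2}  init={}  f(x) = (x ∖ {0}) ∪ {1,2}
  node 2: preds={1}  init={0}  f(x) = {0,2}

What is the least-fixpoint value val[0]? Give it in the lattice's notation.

{0,2}

Worklist (5 pops):
  #1 pop 0: in={0} → {0,2} (was {}); enqueue []
  #2 pop 1: in={0,2} → {1,2} (was {}); enqueue []
  #3 pop 2: in={1,2} → {0,2} (was {0}); enqueue [0,1]
  #4 pop 0: in={0,2} → {0,2} (no change)
  #5 pop 1: in={0,2} → {1,2} (no change)

Fixpoint:
  val[0] = {0,2}
  val[1] = {1,2}
  val[2] = {0,2}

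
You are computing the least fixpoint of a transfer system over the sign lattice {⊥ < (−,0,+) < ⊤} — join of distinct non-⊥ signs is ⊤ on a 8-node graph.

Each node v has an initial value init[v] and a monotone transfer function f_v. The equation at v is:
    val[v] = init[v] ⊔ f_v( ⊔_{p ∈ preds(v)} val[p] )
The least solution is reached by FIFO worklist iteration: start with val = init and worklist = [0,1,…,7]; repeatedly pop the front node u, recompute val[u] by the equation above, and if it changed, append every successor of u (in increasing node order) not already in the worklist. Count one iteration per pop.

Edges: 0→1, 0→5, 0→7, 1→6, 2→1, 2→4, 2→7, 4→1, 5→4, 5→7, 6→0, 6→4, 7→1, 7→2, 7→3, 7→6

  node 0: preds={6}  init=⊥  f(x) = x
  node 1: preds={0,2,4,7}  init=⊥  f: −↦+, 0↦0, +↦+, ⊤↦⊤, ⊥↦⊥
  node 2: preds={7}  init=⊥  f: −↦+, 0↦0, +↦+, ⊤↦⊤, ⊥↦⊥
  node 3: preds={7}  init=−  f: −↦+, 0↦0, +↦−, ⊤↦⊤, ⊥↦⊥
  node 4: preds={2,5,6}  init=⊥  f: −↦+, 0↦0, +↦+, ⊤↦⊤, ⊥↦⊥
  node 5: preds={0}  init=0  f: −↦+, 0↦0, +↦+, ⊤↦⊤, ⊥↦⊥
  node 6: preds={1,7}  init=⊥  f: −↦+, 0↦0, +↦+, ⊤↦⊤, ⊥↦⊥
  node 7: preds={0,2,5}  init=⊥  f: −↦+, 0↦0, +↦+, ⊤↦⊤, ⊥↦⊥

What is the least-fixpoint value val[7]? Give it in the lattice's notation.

0

Worklist (19 pops):
  #1 pop 0: in=⊥ → ⊥ (no change)
  #2 pop 1: in=⊥ → ⊥ (no change)
  #3 pop 2: in=⊥ → ⊥ (no change)
  #4 pop 3: in=⊥ → − (no change)
  #5 pop 4: in=0 → 0 (was ⊥); enqueue [1]
  #6 pop 5: in=⊥ → 0 (no change)
  #7 pop 6: in=⊥ → ⊥ (no change)
  #8 pop 7: in=0 → 0 (was ⊥); enqueue [2,3,6]
  #9 pop 1: in=0 → 0 (was ⊥); enqueue []
  #10 pop 2: in=0 → 0 (was ⊥); enqueue [1,4,7]
  #11 pop 3: in=0 → ⊤ (was −); enqueue []
  #12 pop 6: in=0 → 0 (was ⊥); enqueue [0]
  #13 pop 1: in=0 → 0 (no change)
  #14 pop 4: in=0 → 0 (no change)
  #15 pop 7: in=0 → 0 (no change)
  #16 pop 0: in=0 → 0 (was ⊥); enqueue [1,5,7]
  #17 pop 1: in=0 → 0 (no change)
  #18 pop 5: in=0 → 0 (no change)
  #19 pop 7: in=0 → 0 (no change)

Fixpoint:
  val[0] = 0
  val[1] = 0
  val[2] = 0
  val[3] = ⊤
  val[4] = 0
  val[5] = 0
  val[6] = 0
  val[7] = 0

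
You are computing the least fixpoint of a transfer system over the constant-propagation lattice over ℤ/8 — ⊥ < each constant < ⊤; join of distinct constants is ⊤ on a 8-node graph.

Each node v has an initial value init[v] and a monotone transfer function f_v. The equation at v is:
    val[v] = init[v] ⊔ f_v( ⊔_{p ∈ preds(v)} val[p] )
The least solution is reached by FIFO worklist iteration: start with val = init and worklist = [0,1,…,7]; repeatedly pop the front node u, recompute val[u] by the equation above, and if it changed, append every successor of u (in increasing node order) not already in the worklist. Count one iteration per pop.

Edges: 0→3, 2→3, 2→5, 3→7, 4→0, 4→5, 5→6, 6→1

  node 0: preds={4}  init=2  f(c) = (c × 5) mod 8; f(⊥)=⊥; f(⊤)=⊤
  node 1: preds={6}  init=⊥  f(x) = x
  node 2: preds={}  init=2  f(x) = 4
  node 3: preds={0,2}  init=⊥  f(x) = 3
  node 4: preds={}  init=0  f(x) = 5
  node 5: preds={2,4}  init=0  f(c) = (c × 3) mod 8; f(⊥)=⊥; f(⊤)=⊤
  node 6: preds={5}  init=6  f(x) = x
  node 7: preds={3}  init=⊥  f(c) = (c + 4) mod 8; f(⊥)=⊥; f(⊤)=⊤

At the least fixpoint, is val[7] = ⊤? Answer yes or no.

no

Worklist (10 pops):
  #1 pop 0: in=0 → ⊤ (was 2); enqueue []
  #2 pop 1: in=6 → 6 (was ⊥); enqueue []
  #3 pop 2: in=⊥ → ⊤ (was 2); enqueue []
  #4 pop 3: in=⊤ → 3 (was ⊥); enqueue []
  #5 pop 4: in=⊥ → ⊤ (was 0); enqueue [0]
  #6 pop 5: in=⊤ → ⊤ (was 0); enqueue []
  #7 pop 6: in=⊤ → ⊤ (was 6); enqueue [1]
  #8 pop 7: in=3 → 7 (was ⊥); enqueue []
  #9 pop 0: in=⊤ → ⊤ (no change)
  #10 pop 1: in=⊤ → ⊤ (was 6); enqueue []

Fixpoint:
  val[0] = ⊤
  val[1] = ⊤
  val[2] = ⊤
  val[3] = 3
  val[4] = ⊤
  val[5] = ⊤
  val[6] = ⊤
  val[7] = 7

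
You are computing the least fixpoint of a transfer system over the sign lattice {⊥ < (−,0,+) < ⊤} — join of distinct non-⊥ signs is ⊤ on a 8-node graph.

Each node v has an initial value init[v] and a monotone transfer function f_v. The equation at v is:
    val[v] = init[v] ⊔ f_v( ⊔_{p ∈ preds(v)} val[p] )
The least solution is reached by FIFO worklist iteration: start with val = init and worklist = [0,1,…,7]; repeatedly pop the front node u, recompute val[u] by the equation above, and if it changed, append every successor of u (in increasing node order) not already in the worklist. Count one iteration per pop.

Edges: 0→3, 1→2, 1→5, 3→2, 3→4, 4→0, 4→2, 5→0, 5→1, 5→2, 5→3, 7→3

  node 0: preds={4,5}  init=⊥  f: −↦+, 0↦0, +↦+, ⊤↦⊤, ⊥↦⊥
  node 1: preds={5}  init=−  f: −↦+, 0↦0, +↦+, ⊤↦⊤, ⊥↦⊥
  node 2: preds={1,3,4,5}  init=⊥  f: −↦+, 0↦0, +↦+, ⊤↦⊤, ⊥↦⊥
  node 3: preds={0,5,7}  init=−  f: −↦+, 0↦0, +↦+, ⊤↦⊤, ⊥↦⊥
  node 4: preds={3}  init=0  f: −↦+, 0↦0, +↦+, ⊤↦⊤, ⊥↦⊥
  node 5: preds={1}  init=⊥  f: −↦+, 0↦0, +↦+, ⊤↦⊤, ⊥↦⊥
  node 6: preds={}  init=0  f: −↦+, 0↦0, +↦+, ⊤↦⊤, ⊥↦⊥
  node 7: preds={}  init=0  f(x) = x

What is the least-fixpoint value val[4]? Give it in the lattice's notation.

⊤

Trace (18 dequeues):
  [1] u=0 | in 0 | out 0 | prev ⊥ | push {}
  [2] u=1 | in ⊥ | out − | ==
  [3] u=2 | in ⊤ | out ⊤ | prev ⊥ | push {}
  [4] u=3 | in 0 | out ⊤ | prev − | push {2}
  [5] u=4 | in ⊤ | out ⊤ | prev 0 | push {0}
  [6] u=5 | in − | out + | prev ⊥ | push {1,3}
  [7] u=6 | in ⊥ | out 0 | ==
  [8] u=7 | in ⊥ | out 0 | ==
  [9] u=2 | in ⊤ | out ⊤ | ==
  [10] u=0 | in ⊤ | out ⊤ | prev 0 | push {}
  [11] u=1 | in + | out ⊤ | prev − | push {2,5}
  [12] u=3 | in ⊤ | out ⊤ | ==
  [13] u=2 | in ⊤ | out ⊤ | ==
  [14] u=5 | in ⊤ | out ⊤ | prev + | push {0,1,2,3}
  [15] u=0 | in ⊤ | out ⊤ | ==
  [16] u=1 | in ⊤ | out ⊤ | ==
  [17] u=2 | in ⊤ | out ⊤ | ==
  [18] u=3 | in ⊤ | out ⊤ | ==

Converged values:
  [0] ⊤
  [1] ⊤
  [2] ⊤
  [3] ⊤
  [4] ⊤
  [5] ⊤
  [6] 0
  [7] 0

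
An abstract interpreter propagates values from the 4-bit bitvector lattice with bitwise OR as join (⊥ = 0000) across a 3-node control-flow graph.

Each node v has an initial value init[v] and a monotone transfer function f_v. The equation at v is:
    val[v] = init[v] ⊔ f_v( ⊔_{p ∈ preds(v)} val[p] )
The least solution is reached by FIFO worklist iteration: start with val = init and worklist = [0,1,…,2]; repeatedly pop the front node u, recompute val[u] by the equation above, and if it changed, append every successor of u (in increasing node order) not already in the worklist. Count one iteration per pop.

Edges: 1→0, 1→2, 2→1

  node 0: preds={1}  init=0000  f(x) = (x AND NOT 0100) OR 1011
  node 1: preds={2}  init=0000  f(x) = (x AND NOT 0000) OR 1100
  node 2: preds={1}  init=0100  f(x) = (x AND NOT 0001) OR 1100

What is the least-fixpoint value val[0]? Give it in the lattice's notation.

1011

Iteration log — 5 steps:
  step 1. node 0  ⊔preds=0000  new=1011  old=0000  +wl: 
  step 2. node 1  ⊔preds=0100  new=1100  old=0000  +wl: 0
  step 3. node 2  ⊔preds=1100  new=1100  old=0100  +wl: 1
  step 4. node 0  ⊔preds=1100  new=1011  stable
  step 5. node 1  ⊔preds=1100  new=1100  stable

Least fixpoint reached:
  node 0: 1011
  node 1: 1100
  node 2: 1100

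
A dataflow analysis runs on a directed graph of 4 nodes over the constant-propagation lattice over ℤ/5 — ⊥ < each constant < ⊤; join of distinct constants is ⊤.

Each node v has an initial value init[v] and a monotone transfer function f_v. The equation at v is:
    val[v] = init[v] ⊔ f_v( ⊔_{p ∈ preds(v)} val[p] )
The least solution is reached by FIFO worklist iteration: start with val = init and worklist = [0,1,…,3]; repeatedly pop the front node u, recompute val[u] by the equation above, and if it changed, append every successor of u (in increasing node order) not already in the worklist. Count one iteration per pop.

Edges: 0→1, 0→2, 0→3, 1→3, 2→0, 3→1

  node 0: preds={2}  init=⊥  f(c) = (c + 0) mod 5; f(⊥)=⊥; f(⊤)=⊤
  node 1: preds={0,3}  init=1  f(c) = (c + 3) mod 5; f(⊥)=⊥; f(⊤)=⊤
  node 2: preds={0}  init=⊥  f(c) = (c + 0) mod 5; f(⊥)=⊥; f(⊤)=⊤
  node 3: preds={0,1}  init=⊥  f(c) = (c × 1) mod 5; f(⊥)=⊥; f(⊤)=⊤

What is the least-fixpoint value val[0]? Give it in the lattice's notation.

⊥

Iteration log — 7 steps:
  step 1. node 0  ⊔preds=⊥  new=⊥  stable
  step 2. node 1  ⊔preds=⊥  new=1  stable
  step 3. node 2  ⊔preds=⊥  new=⊥  stable
  step 4. node 3  ⊔preds=1  new=1  old=⊥  +wl: 1
  step 5. node 1  ⊔preds=1  new=⊤  old=1  +wl: 3
  step 6. node 3  ⊔preds=⊤  new=⊤  old=1  +wl: 1
  step 7. node 1  ⊔preds=⊤  new=⊤  stable

Least fixpoint reached:
  node 0: ⊥
  node 1: ⊤
  node 2: ⊥
  node 3: ⊤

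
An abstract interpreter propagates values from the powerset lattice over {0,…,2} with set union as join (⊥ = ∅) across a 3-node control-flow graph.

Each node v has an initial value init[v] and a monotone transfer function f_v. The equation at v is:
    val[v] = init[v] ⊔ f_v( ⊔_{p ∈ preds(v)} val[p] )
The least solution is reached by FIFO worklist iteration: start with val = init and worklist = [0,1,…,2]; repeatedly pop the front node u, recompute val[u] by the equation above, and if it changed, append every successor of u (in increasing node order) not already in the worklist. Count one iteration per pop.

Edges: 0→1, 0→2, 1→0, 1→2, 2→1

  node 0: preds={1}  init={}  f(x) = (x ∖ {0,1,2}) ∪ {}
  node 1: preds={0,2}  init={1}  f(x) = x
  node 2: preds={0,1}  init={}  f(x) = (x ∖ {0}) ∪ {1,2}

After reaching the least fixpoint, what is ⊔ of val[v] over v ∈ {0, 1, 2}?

Worklist (6 pops):
  #1 pop 0: in={1} → {} (no change)
  #2 pop 1: in={} → {1} (no change)
  #3 pop 2: in={1} → {1,2} (was {}); enqueue [1]
  #4 pop 1: in={1,2} → {1,2} (was {1}); enqueue [0,2]
  #5 pop 0: in={1,2} → {} (no change)
  #6 pop 2: in={1,2} → {1,2} (no change)

Fixpoint:
  val[0] = {}
  val[1] = {1,2}
  val[2] = {1,2}

{1,2}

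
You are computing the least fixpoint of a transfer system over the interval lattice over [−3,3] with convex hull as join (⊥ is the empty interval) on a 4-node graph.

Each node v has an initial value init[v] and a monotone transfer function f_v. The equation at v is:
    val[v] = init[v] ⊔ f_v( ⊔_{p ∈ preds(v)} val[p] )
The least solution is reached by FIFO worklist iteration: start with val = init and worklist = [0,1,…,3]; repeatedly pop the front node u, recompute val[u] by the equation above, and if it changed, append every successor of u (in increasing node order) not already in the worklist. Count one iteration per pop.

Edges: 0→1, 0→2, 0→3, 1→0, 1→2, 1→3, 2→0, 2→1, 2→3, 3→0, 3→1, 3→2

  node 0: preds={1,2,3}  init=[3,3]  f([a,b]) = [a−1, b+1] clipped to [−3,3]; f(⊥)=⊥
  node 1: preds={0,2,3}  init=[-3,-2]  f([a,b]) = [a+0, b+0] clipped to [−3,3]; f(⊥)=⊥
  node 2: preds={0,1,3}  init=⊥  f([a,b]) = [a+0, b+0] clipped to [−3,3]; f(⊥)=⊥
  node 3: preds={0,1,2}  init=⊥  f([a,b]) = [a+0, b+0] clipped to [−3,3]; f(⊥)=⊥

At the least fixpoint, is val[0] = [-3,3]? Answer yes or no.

yes

Iteration log — 7 steps:
  step 1. node 0  ⊔preds=[-3,-2]  new=[-3,3]  old=[3,3]  +wl: 
  step 2. node 1  ⊔preds=[-3,3]  new=[-3,3]  old=[-3,-2]  +wl: 0
  step 3. node 2  ⊔preds=[-3,3]  new=[-3,3]  old=⊥  +wl: 1
  step 4. node 3  ⊔preds=[-3,3]  new=[-3,3]  old=⊥  +wl: 2
  step 5. node 0  ⊔preds=[-3,3]  new=[-3,3]  stable
  step 6. node 1  ⊔preds=[-3,3]  new=[-3,3]  stable
  step 7. node 2  ⊔preds=[-3,3]  new=[-3,3]  stable

Least fixpoint reached:
  node 0: [-3,3]
  node 1: [-3,3]
  node 2: [-3,3]
  node 3: [-3,3]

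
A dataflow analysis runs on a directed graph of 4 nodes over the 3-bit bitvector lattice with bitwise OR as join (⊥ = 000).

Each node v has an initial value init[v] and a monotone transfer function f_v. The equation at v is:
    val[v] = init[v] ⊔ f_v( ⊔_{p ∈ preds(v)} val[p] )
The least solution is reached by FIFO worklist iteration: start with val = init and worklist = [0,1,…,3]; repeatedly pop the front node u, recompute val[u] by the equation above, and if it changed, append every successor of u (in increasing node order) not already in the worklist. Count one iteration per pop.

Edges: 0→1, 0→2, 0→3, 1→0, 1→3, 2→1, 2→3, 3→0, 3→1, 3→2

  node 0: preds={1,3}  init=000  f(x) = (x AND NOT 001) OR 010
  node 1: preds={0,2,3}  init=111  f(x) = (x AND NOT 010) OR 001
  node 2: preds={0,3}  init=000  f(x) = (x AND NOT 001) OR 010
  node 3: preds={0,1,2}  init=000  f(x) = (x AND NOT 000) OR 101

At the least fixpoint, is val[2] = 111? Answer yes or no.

no

Trace (7 dequeues):
  [1] u=0 | in 111 | out 110 | prev 000 | push {}
  [2] u=1 | in 110 | out 111 | ==
  [3] u=2 | in 110 | out 110 | prev 000 | push {1}
  [4] u=3 | in 111 | out 111 | prev 000 | push {0,2}
  [5] u=1 | in 111 | out 111 | ==
  [6] u=0 | in 111 | out 110 | ==
  [7] u=2 | in 111 | out 110 | ==

Converged values:
  [0] 110
  [1] 111
  [2] 110
  [3] 111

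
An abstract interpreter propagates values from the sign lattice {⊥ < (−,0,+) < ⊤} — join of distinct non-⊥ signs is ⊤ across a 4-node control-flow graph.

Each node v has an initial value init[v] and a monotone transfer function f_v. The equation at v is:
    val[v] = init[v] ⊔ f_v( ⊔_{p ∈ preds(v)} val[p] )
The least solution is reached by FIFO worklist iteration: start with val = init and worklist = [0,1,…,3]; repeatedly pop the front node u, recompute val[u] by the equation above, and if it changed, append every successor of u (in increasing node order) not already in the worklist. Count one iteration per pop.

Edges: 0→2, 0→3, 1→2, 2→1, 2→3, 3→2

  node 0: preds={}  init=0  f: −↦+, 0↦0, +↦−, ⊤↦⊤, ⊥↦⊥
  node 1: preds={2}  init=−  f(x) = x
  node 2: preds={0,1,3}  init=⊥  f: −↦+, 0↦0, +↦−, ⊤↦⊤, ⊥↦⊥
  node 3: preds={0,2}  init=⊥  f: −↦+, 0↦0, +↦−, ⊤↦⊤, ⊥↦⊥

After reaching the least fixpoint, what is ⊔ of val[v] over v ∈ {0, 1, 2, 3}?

⊤

Iteration log — 6 steps:
  step 1. node 0  ⊔preds=⊥  new=0  stable
  step 2. node 1  ⊔preds=⊥  new=−  stable
  step 3. node 2  ⊔preds=⊤  new=⊤  old=⊥  +wl: 1
  step 4. node 3  ⊔preds=⊤  new=⊤  old=⊥  +wl: 2
  step 5. node 1  ⊔preds=⊤  new=⊤  old=−  +wl: 
  step 6. node 2  ⊔preds=⊤  new=⊤  stable

Least fixpoint reached:
  node 0: 0
  node 1: ⊤
  node 2: ⊤
  node 3: ⊤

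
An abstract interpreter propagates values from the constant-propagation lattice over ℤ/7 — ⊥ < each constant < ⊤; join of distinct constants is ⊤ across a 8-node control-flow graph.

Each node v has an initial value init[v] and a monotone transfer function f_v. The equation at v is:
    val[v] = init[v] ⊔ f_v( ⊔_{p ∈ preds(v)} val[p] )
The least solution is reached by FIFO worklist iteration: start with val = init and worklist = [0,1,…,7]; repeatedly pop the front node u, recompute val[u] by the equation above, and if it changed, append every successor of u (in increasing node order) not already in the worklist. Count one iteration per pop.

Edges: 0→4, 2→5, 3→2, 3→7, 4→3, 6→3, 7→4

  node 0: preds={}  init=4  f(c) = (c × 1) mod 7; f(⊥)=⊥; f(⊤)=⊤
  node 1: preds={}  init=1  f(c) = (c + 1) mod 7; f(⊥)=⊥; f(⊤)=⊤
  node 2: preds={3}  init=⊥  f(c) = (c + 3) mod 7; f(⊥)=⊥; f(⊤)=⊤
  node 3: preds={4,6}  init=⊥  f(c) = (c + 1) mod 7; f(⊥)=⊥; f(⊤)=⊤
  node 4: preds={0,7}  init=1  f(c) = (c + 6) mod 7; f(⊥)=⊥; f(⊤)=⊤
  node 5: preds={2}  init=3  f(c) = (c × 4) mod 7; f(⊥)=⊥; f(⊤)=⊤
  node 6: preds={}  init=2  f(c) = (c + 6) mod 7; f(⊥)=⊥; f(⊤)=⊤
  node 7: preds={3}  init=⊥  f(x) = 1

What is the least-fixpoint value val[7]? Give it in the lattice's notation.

Worklist (12 pops):
  #1 pop 0: in=⊥ → 4 (no change)
  #2 pop 1: in=⊥ → 1 (no change)
  #3 pop 2: in=⊥ → ⊥ (no change)
  #4 pop 3: in=⊤ → ⊤ (was ⊥); enqueue [2]
  #5 pop 4: in=4 → ⊤ (was 1); enqueue [3]
  #6 pop 5: in=⊥ → 3 (no change)
  #7 pop 6: in=⊥ → 2 (no change)
  #8 pop 7: in=⊤ → 1 (was ⊥); enqueue [4]
  #9 pop 2: in=⊤ → ⊤ (was ⊥); enqueue [5]
  #10 pop 3: in=⊤ → ⊤ (no change)
  #11 pop 4: in=⊤ → ⊤ (no change)
  #12 pop 5: in=⊤ → ⊤ (was 3); enqueue []

Fixpoint:
  val[0] = 4
  val[1] = 1
  val[2] = ⊤
  val[3] = ⊤
  val[4] = ⊤
  val[5] = ⊤
  val[6] = 2
  val[7] = 1

1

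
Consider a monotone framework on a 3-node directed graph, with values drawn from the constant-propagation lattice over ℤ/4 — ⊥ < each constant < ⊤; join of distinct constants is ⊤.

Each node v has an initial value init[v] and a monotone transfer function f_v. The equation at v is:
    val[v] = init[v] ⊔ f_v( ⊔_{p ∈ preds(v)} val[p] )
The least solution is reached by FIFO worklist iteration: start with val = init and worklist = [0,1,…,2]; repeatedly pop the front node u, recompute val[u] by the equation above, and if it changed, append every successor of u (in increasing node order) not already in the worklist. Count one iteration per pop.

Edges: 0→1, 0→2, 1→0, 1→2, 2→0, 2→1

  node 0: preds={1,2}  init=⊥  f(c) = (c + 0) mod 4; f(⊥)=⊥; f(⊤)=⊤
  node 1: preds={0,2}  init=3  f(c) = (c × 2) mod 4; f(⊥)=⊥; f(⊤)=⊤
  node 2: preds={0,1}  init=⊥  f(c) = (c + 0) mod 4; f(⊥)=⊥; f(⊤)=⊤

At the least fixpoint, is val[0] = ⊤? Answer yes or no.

yes

Trace (6 dequeues):
  [1] u=0 | in 3 | out 3 | prev ⊥ | push {}
  [2] u=1 | in 3 | out ⊤ | prev 3 | push {0}
  [3] u=2 | in ⊤ | out ⊤ | prev ⊥ | push {1}
  [4] u=0 | in ⊤ | out ⊤ | prev 3 | push {2}
  [5] u=1 | in ⊤ | out ⊤ | ==
  [6] u=2 | in ⊤ | out ⊤ | ==

Converged values:
  [0] ⊤
  [1] ⊤
  [2] ⊤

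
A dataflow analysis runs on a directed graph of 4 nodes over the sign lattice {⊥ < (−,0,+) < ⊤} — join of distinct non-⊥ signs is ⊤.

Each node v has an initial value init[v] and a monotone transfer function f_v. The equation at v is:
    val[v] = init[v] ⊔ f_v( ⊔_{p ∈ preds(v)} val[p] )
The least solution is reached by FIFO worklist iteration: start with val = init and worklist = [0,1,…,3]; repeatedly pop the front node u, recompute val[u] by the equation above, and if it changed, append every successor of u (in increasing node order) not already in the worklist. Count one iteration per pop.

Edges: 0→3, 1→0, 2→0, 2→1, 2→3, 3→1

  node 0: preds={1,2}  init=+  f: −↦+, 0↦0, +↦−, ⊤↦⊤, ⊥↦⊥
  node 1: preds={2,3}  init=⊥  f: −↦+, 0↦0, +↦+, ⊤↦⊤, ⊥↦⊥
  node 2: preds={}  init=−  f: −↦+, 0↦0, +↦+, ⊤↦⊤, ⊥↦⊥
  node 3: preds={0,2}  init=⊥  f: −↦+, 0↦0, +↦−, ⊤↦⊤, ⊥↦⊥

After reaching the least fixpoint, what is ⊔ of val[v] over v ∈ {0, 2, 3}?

⊤

Trace (8 dequeues):
  [1] u=0 | in − | out + | ==
  [2] u=1 | in − | out + | prev ⊥ | push {0}
  [3] u=2 | in ⊥ | out − | ==
  [4] u=3 | in ⊤ | out ⊤ | prev ⊥ | push {1}
  [5] u=0 | in ⊤ | out ⊤ | prev + | push {3}
  [6] u=1 | in ⊤ | out ⊤ | prev + | push {0}
  [7] u=3 | in ⊤ | out ⊤ | ==
  [8] u=0 | in ⊤ | out ⊤ | ==

Converged values:
  [0] ⊤
  [1] ⊤
  [2] −
  [3] ⊤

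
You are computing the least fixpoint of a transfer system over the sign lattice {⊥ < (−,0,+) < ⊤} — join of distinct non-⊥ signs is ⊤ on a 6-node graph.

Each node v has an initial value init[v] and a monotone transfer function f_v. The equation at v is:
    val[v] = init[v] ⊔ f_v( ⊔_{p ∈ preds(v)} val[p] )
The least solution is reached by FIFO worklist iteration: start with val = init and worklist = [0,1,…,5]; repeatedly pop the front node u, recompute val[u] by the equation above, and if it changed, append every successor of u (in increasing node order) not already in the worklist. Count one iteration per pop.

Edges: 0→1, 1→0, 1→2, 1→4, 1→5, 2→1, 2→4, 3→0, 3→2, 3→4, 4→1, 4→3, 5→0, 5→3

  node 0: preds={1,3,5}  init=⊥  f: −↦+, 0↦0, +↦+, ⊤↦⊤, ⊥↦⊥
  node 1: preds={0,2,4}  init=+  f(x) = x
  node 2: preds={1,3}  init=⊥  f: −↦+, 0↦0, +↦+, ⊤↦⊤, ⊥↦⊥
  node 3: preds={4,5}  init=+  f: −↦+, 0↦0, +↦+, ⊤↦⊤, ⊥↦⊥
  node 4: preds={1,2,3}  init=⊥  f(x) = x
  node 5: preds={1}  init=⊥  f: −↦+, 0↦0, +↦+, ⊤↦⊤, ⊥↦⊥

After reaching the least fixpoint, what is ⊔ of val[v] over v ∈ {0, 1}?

Iteration log — 9 steps:
  step 1. node 0  ⊔preds=+  new=+  old=⊥  +wl: 
  step 2. node 1  ⊔preds=+  new=+  stable
  step 3. node 2  ⊔preds=+  new=+  old=⊥  +wl: 1
  step 4. node 3  ⊔preds=⊥  new=+  stable
  step 5. node 4  ⊔preds=+  new=+  old=⊥  +wl: 3
  step 6. node 5  ⊔preds=+  new=+  old=⊥  +wl: 0
  step 7. node 1  ⊔preds=+  new=+  stable
  step 8. node 3  ⊔preds=+  new=+  stable
  step 9. node 0  ⊔preds=+  new=+  stable

Least fixpoint reached:
  node 0: +
  node 1: +
  node 2: +
  node 3: +
  node 4: +
  node 5: +

+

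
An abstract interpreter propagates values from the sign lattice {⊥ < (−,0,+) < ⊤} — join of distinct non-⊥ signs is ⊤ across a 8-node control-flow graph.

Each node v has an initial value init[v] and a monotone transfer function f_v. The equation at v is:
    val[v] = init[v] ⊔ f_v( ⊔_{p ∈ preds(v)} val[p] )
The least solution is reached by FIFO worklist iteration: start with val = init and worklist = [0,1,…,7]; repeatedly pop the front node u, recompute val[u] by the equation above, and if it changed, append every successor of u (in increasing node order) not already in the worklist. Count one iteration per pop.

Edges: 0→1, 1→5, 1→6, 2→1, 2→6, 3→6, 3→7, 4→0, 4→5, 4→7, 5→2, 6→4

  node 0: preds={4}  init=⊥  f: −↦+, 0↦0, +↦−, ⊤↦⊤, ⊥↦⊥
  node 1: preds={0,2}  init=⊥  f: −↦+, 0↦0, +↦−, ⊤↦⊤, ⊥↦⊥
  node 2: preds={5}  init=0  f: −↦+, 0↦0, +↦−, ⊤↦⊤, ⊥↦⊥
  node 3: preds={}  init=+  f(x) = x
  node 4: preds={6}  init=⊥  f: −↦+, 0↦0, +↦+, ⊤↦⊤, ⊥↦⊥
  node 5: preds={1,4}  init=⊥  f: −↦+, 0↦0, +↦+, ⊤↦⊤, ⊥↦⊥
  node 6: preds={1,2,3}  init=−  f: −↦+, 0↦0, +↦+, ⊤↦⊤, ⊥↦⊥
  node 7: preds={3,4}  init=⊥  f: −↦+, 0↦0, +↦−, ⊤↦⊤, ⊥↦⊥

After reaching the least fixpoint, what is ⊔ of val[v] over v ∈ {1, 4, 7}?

Worklist (17 pops):
  #1 pop 0: in=⊥ → ⊥ (no change)
  #2 pop 1: in=0 → 0 (was ⊥); enqueue []
  #3 pop 2: in=⊥ → 0 (no change)
  #4 pop 3: in=⊥ → + (no change)
  #5 pop 4: in=− → + (was ⊥); enqueue [0]
  #6 pop 5: in=⊤ → ⊤ (was ⊥); enqueue [2]
  #7 pop 6: in=⊤ → ⊤ (was −); enqueue [4]
  #8 pop 7: in=+ → − (was ⊥); enqueue []
  #9 pop 0: in=+ → − (was ⊥); enqueue [1]
  #10 pop 2: in=⊤ → ⊤ (was 0); enqueue [6]
  #11 pop 4: in=⊤ → ⊤ (was +); enqueue [0,5,7]
  #12 pop 1: in=⊤ → ⊤ (was 0); enqueue []
  #13 pop 6: in=⊤ → ⊤ (no change)
  #14 pop 0: in=⊤ → ⊤ (was −); enqueue [1]
  #15 pop 5: in=⊤ → ⊤ (no change)
  #16 pop 7: in=⊤ → ⊤ (was −); enqueue []
  #17 pop 1: in=⊤ → ⊤ (no change)

Fixpoint:
  val[0] = ⊤
  val[1] = ⊤
  val[2] = ⊤
  val[3] = +
  val[4] = ⊤
  val[5] = ⊤
  val[6] = ⊤
  val[7] = ⊤

⊤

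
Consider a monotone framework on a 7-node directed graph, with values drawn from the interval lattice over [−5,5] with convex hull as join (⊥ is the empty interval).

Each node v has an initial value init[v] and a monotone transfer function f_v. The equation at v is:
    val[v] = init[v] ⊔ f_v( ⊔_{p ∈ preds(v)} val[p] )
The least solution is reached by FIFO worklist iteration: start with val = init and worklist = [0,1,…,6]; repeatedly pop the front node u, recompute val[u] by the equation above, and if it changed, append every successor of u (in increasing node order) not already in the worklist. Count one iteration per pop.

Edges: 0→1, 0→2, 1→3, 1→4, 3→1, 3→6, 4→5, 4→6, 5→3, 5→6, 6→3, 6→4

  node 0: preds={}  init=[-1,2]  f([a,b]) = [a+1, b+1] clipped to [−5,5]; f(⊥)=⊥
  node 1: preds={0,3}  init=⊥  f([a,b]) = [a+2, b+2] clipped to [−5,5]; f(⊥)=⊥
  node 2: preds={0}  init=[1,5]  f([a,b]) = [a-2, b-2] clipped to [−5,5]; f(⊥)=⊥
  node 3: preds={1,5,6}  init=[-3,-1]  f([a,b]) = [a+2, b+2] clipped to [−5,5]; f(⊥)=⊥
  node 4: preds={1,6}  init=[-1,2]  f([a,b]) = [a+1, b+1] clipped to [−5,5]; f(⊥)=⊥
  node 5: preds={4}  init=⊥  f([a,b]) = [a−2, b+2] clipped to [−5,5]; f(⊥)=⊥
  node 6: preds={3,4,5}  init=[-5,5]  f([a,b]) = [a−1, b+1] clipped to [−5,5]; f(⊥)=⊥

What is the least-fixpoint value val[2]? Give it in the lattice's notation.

[-3,5]

Worklist (10 pops):
  #1 pop 0: in=⊥ → [-1,2] (no change)
  #2 pop 1: in=[-3,2] → [-1,4] (was ⊥); enqueue []
  #3 pop 2: in=[-1,2] → [-3,5] (was [1,5]); enqueue []
  #4 pop 3: in=[-5,5] → [-3,5] (was [-3,-1]); enqueue [1]
  #5 pop 4: in=[-5,5] → [-4,5] (was [-1,2]); enqueue []
  #6 pop 5: in=[-4,5] → [-5,5] (was ⊥); enqueue [3]
  #7 pop 6: in=[-5,5] → [-5,5] (no change)
  #8 pop 1: in=[-3,5] → [-1,5] (was [-1,4]); enqueue [4]
  #9 pop 3: in=[-5,5] → [-3,5] (no change)
  #10 pop 4: in=[-5,5] → [-4,5] (no change)

Fixpoint:
  val[0] = [-1,2]
  val[1] = [-1,5]
  val[2] = [-3,5]
  val[3] = [-3,5]
  val[4] = [-4,5]
  val[5] = [-5,5]
  val[6] = [-5,5]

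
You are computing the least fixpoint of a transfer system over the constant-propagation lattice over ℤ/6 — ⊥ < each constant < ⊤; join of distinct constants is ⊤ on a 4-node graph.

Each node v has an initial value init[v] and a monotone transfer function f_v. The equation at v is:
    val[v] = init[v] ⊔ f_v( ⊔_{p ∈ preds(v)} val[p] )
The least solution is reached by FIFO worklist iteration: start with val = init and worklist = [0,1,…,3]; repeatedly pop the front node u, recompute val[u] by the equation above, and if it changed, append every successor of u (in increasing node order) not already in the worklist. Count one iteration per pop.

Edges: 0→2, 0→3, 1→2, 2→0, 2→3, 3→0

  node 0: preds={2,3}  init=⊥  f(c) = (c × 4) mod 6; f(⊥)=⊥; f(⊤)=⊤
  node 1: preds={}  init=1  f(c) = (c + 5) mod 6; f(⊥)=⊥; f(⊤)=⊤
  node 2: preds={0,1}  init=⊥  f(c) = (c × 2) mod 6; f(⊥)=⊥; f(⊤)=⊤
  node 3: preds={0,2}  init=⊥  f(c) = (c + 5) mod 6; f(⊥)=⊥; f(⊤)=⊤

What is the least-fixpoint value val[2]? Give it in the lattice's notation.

⊤

Iteration log — 8 steps:
  step 1. node 0  ⊔preds=⊥  new=⊥  stable
  step 2. node 1  ⊔preds=⊥  new=1  stable
  step 3. node 2  ⊔preds=1  new=2  old=⊥  +wl: 0
  step 4. node 3  ⊔preds=2  new=1  old=⊥  +wl: 
  step 5. node 0  ⊔preds=⊤  new=⊤  old=⊥  +wl: 2,3
  step 6. node 2  ⊔preds=⊤  new=⊤  old=2  +wl: 0
  step 7. node 3  ⊔preds=⊤  new=⊤  old=1  +wl: 
  step 8. node 0  ⊔preds=⊤  new=⊤  stable

Least fixpoint reached:
  node 0: ⊤
  node 1: 1
  node 2: ⊤
  node 3: ⊤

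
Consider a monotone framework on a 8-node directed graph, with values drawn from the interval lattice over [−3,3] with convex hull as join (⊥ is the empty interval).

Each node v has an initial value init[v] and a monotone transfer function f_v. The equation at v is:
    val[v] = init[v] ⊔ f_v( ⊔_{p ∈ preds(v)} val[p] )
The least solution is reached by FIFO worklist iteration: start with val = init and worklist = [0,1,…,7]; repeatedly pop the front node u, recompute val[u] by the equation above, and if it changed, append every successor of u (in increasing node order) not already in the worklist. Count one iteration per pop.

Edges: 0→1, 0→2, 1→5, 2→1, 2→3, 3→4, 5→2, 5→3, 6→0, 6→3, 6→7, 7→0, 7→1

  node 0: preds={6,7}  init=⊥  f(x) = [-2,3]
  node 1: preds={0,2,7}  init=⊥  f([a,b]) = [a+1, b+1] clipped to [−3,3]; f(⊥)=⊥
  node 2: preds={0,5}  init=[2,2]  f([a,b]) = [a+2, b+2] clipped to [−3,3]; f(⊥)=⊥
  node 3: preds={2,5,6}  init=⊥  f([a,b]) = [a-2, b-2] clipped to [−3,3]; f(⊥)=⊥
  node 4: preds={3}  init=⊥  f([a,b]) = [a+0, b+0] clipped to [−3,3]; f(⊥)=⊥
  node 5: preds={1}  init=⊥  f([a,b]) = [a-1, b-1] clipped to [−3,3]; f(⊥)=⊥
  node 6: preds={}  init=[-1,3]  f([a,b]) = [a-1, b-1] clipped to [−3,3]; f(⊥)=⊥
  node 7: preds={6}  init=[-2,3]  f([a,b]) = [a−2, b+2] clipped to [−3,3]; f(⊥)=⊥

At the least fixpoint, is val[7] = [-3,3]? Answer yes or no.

Iteration log — 16 steps:
  step 1. node 0  ⊔preds=[-2,3]  new=[-2,3]  old=⊥  +wl: 
  step 2. node 1  ⊔preds=[-2,3]  new=[-1,3]  old=⊥  +wl: 
  step 3. node 2  ⊔preds=[-2,3]  new=[0,3]  old=[2,2]  +wl: 1
  step 4. node 3  ⊔preds=[-1,3]  new=[-3,1]  old=⊥  +wl: 
  step 5. node 4  ⊔preds=[-3,1]  new=[-3,1]  old=⊥  +wl: 
  step 6. node 5  ⊔preds=[-1,3]  new=[-2,2]  old=⊥  +wl: 2,3
  step 7. node 6  ⊔preds=⊥  new=[-1,3]  stable
  step 8. node 7  ⊔preds=[-1,3]  new=[-3,3]  old=[-2,3]  +wl: 0
  step 9. node 1  ⊔preds=[-3,3]  new=[-2,3]  old=[-1,3]  +wl: 5
  step 10. node 2  ⊔preds=[-2,3]  new=[0,3]  stable
  step 11. node 3  ⊔preds=[-2,3]  new=[-3,1]  stable
  step 12. node 0  ⊔preds=[-3,3]  new=[-2,3]  stable
  step 13. node 5  ⊔preds=[-2,3]  new=[-3,2]  old=[-2,2]  +wl: 2,3
  step 14. node 2  ⊔preds=[-3,3]  new=[-1,3]  old=[0,3]  +wl: 1
  step 15. node 3  ⊔preds=[-3,3]  new=[-3,1]  stable
  step 16. node 1  ⊔preds=[-3,3]  new=[-2,3]  stable

Least fixpoint reached:
  node 0: [-2,3]
  node 1: [-2,3]
  node 2: [-1,3]
  node 3: [-3,1]
  node 4: [-3,1]
  node 5: [-3,2]
  node 6: [-1,3]
  node 7: [-3,3]

yes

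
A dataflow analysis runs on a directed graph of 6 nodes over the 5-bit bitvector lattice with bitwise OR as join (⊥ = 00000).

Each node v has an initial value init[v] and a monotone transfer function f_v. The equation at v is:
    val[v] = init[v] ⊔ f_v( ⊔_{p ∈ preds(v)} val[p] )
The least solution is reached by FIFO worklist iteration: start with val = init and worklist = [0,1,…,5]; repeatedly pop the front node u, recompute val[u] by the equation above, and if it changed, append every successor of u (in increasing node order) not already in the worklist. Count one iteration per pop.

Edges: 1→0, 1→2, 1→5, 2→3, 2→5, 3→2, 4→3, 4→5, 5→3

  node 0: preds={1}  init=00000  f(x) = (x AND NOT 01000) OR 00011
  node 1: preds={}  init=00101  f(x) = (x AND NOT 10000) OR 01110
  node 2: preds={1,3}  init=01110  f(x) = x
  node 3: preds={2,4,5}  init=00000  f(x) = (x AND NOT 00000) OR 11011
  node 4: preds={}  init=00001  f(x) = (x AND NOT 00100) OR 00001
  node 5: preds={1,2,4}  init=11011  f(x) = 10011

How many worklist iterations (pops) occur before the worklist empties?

10

Trace (10 dequeues):
  [1] u=0 | in 00101 | out 00111 | prev 00000 | push {}
  [2] u=1 | in 00000 | out 01111 | prev 00101 | push {0}
  [3] u=2 | in 01111 | out 01111 | prev 01110 | push {}
  [4] u=3 | in 11111 | out 11111 | prev 00000 | push {2}
  [5] u=4 | in 00000 | out 00001 | ==
  [6] u=5 | in 01111 | out 11011 | ==
  [7] u=0 | in 01111 | out 00111 | ==
  [8] u=2 | in 11111 | out 11111 | prev 01111 | push {3,5}
  [9] u=3 | in 11111 | out 11111 | ==
  [10] u=5 | in 11111 | out 11011 | ==

Converged values:
  [0] 00111
  [1] 01111
  [2] 11111
  [3] 11111
  [4] 00001
  [5] 11011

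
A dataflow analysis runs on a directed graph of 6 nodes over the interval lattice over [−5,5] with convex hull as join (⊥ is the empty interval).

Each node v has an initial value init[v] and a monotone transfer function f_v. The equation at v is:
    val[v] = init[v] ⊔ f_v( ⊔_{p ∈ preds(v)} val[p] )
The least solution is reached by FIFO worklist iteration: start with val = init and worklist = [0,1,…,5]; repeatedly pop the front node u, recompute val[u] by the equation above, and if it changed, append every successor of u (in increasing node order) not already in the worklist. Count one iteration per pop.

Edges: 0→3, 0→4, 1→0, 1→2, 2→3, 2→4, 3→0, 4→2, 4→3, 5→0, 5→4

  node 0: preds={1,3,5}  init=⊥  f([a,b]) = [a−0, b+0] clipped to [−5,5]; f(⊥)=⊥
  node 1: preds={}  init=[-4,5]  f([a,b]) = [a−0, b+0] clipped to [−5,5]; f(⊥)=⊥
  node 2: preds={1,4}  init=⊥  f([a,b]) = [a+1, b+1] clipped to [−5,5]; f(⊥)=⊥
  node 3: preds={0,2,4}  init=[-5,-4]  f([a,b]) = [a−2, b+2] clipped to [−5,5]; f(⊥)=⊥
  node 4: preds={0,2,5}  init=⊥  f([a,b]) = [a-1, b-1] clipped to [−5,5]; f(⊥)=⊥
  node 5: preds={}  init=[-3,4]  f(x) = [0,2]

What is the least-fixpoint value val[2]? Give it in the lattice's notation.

Iteration log — 10 steps:
  step 1. node 0  ⊔preds=[-5,5]  new=[-5,5]  old=⊥  +wl: 
  step 2. node 1  ⊔preds=⊥  new=[-4,5]  stable
  step 3. node 2  ⊔preds=[-4,5]  new=[-3,5]  old=⊥  +wl: 
  step 4. node 3  ⊔preds=[-5,5]  new=[-5,5]  old=[-5,-4]  +wl: 0
  step 5. node 4  ⊔preds=[-5,5]  new=[-5,4]  old=⊥  +wl: 2,3
  step 6. node 5  ⊔preds=⊥  new=[-3,4]  stable
  step 7. node 0  ⊔preds=[-5,5]  new=[-5,5]  stable
  step 8. node 2  ⊔preds=[-5,5]  new=[-4,5]  old=[-3,5]  +wl: 4
  step 9. node 3  ⊔preds=[-5,5]  new=[-5,5]  stable
  step 10. node 4  ⊔preds=[-5,5]  new=[-5,4]  stable

Least fixpoint reached:
  node 0: [-5,5]
  node 1: [-4,5]
  node 2: [-4,5]
  node 3: [-5,5]
  node 4: [-5,4]
  node 5: [-3,4]

[-4,5]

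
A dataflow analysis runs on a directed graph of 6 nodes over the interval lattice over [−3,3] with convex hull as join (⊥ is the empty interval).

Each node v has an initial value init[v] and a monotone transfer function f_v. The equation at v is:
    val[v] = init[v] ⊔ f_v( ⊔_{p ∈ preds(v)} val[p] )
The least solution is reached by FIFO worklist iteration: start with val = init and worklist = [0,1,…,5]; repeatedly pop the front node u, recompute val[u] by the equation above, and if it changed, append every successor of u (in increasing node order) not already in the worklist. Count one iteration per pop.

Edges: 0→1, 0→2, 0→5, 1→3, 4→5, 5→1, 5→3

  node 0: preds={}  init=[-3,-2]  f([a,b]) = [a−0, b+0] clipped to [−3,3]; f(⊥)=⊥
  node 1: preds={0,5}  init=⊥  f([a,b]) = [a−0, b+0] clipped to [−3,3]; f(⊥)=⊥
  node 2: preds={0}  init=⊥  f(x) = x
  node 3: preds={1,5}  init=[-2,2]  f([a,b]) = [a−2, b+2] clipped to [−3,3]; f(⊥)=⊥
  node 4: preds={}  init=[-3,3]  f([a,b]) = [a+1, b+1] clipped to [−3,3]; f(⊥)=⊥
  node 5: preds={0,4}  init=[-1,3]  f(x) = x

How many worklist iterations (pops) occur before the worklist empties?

8

Trace (8 dequeues):
  [1] u=0 | in ⊥ | out [-3,-2] | ==
  [2] u=1 | in [-3,3] | out [-3,3] | prev ⊥ | push {}
  [3] u=2 | in [-3,-2] | out [-3,-2] | prev ⊥ | push {}
  [4] u=3 | in [-3,3] | out [-3,3] | prev [-2,2] | push {}
  [5] u=4 | in ⊥ | out [-3,3] | ==
  [6] u=5 | in [-3,3] | out [-3,3] | prev [-1,3] | push {1,3}
  [7] u=1 | in [-3,3] | out [-3,3] | ==
  [8] u=3 | in [-3,3] | out [-3,3] | ==

Converged values:
  [0] [-3,-2]
  [1] [-3,3]
  [2] [-3,-2]
  [3] [-3,3]
  [4] [-3,3]
  [5] [-3,3]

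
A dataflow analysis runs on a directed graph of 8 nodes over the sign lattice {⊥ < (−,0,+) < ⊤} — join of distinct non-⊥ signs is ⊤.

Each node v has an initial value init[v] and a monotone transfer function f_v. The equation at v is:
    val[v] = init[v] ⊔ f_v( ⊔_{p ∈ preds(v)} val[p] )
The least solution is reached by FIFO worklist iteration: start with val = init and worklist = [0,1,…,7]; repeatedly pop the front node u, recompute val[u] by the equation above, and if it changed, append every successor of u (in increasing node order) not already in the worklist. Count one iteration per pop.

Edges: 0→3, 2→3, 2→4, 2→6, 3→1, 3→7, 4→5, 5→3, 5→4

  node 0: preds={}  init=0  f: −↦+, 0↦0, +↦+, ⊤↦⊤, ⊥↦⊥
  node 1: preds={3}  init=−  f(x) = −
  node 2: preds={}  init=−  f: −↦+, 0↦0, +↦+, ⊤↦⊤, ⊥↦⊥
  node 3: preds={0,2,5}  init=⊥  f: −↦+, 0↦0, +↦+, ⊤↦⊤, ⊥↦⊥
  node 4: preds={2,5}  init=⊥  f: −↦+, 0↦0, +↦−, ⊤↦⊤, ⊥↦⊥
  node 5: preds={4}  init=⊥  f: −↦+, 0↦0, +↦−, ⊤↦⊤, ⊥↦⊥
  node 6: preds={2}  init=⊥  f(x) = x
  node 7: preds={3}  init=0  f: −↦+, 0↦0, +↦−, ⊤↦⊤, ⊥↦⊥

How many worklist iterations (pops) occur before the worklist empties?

11

Iteration log — 11 steps:
  step 1. node 0  ⊔preds=⊥  new=0  stable
  step 2. node 1  ⊔preds=⊥  new=−  stable
  step 3. node 2  ⊔preds=⊥  new=−  stable
  step 4. node 3  ⊔preds=⊤  new=⊤  old=⊥  +wl: 1
  step 5. node 4  ⊔preds=−  new=+  old=⊥  +wl: 
  step 6. node 5  ⊔preds=+  new=−  old=⊥  +wl: 3,4
  step 7. node 6  ⊔preds=−  new=−  old=⊥  +wl: 
  step 8. node 7  ⊔preds=⊤  new=⊤  old=0  +wl: 
  step 9. node 1  ⊔preds=⊤  new=−  stable
  step 10. node 3  ⊔preds=⊤  new=⊤  stable
  step 11. node 4  ⊔preds=−  new=+  stable

Least fixpoint reached:
  node 0: 0
  node 1: −
  node 2: −
  node 3: ⊤
  node 4: +
  node 5: −
  node 6: −
  node 7: ⊤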